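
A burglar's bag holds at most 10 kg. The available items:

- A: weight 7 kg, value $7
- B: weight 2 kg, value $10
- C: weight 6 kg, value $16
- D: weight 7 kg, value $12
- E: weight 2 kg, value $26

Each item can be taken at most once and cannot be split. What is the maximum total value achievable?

$52

Check high-value combinations within 10 kg:
- B+C+E: weight 2+6+2=10, value 10+16+26=52
- C+E: weight 6+2=8, value 16+26=42
- D+E: weight 7+2=9, value 12+26=38
- B+E: weight 2+2=4, value 10+26=36
Best: $52.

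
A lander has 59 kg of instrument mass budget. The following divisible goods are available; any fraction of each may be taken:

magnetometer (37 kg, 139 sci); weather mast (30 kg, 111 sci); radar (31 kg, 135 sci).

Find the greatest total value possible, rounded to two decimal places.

Take in order of value per unit:
- radar (135/31 per unit): all 31 → value 135, running total 135.00
- magnetometer (139/37 per unit): 28 of 37 → value 28×139/37 = 105.1892, running total 240.19
Total 240.19.

240.19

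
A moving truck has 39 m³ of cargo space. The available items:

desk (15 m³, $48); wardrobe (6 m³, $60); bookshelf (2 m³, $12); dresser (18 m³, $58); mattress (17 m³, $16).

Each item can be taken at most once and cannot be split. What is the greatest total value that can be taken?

Check high-value combinations within 39 m³:
- desk+wardrobe+dresser: volume 15+6+18=39, value 48+60+58=166
- wardrobe+bookshelf+dresser: volume 6+2+18=26, value 60+12+58=130
- desk+wardrobe+mattress: volume 15+6+17=38, value 48+60+16=124
- desk+wardrobe+bookshelf: volume 15+6+2=23, value 48+60+12=120
- wardrobe+dresser: volume 6+18=24, value 60+58=118
Best: $166.

$166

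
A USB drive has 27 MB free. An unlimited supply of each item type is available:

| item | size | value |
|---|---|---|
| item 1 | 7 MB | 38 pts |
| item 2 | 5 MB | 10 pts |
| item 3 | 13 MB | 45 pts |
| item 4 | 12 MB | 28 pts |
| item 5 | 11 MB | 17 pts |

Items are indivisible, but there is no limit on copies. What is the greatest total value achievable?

124 pts

Best value-per-unit is item 1 at 38/7; filling with it alone gives 3×38 = 114.
Optimal mix: 3×item 1 + 1×item 2 → size 26, value 124.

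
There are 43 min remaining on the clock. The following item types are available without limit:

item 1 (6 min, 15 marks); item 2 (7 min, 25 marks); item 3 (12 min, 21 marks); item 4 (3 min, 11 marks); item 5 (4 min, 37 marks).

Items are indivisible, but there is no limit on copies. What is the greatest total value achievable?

381 marks

Best value-per-unit is item 5 at 37/4; filling with it alone gives 10×37 = 370.
Optimal mix: 1×item 4 + 10×item 5 → time 43, value 381.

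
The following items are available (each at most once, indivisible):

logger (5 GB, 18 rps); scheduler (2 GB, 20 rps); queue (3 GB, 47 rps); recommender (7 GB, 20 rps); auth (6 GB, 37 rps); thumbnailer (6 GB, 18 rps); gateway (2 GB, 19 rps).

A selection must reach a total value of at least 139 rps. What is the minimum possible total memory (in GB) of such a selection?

Subsets with value ≥ 139, sorted by total memory:
- logger+scheduler+queue+auth+gateway: memory 18, value 141
- scheduler+queue+auth+thumbnailer+gateway: memory 19, value 141
- scheduler+queue+recommender+auth+gateway: memory 20, value 143
Minimum memory: 18 GB.

18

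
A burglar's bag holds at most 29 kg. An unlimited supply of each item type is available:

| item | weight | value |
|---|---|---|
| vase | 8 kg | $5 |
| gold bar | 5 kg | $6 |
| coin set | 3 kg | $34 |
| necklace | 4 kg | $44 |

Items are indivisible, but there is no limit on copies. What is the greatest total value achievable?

$326

Best value-per-unit is coin set at 34/3; filling with it alone gives 9×34 = 306.
Optimal mix: 7×coin set + 2×necklace → weight 29, value 326.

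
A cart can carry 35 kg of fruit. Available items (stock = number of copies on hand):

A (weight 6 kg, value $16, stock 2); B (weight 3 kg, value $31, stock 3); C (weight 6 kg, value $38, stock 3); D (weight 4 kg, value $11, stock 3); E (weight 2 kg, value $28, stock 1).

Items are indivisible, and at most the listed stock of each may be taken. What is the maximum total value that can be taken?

$251

Best selections within weight 35 and stock limits:
- 1×A + 3×B + 3×C + 1×E: weight 35, value 251
- 3×B + 3×C + 1×D + 1×E: weight 33, value 246
- 3×B + 3×C + 1×E: weight 29, value 235
Best: $251.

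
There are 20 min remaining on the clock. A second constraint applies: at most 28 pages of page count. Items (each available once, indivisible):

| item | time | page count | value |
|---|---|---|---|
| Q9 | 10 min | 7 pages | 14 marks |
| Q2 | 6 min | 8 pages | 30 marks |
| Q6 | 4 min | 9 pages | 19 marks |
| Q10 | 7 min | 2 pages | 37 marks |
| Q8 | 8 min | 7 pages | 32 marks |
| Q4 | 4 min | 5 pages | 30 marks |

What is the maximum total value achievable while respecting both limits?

99 marks

Feasible sets respecting both limits:
- Q10+Q8+Q4: time 19, page count 14, value 99
- Q2+Q10+Q4: time 17, page count 15, value 97
- Q2+Q8+Q4: time 18, page count 20, value 92
- Q6+Q10+Q8: time 19, page count 18, value 88
Best: 99 marks.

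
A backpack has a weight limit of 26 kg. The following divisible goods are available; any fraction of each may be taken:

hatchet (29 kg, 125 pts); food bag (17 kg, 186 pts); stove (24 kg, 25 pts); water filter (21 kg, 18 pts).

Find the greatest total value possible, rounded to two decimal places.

Take in order of value per unit:
- food bag (186/17 per unit): all 17 → value 186, running total 186.00
- hatchet (125/29 per unit): 9 of 29 → value 9×125/29 = 38.7931, running total 224.79
Total 224.79.

224.79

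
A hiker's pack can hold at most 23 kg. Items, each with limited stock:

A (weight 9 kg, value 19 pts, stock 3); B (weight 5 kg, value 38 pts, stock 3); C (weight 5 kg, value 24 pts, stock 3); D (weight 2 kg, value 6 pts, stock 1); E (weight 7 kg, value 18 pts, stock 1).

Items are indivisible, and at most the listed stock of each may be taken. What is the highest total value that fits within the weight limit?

144 pts

Best selections within weight 23 and stock limits:
- 3×B + 1×C + 1×D: weight 22, value 144
- 3×B + 1×C: weight 20, value 138
- 3×B + 1×E: weight 22, value 132
Best: 144 pts.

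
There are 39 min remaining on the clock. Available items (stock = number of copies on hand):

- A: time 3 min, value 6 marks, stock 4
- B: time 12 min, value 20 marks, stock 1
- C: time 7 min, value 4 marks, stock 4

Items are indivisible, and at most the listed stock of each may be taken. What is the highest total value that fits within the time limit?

Best selections within time 39 and stock limits:
- 4×A + 1×B + 2×C: time 38, value 52
- 4×A + 1×B + 1×C: time 31, value 48
Best: 52 marks.

52 marks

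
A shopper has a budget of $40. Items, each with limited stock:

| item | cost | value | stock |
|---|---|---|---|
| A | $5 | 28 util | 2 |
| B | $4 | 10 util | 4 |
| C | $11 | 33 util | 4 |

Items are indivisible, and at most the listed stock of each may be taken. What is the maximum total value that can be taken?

Top feasible selections:
- 2×A + 2×B + 2×C: cost 40, value 142
- 2×A + 1×B + 2×C: cost 36, value 132
- 2×A + 4×B + 1×C: cost 37, value 129
Best: 142 util.

142 util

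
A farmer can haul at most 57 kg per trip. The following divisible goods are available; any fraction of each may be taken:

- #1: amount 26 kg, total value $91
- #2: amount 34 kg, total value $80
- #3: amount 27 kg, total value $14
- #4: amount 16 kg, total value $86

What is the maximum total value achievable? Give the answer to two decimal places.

Take in order of value per unit:
- #4 (86/16 per unit): all 16 → value 86, running total 86.00
- #1 (91/26 per unit): all 26 → value 91, running total 177.00
- #2 (80/34 per unit): 15 of 34 → value 15×80/34 = 35.2941, running total 212.29
Total 212.29.

212.29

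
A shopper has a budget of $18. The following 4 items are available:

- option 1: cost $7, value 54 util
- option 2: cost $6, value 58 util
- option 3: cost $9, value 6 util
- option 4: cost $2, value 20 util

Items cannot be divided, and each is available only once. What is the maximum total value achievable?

132 util

Check high-value combinations within $18:
- option 1+option 2+option 4: cost 7+6+2=15, value 54+58+20=132
- option 1+option 2: cost 7+6=13, value 54+58=112
- option 2+option 3+option 4: cost 6+9+2=17, value 58+6+20=84
- option 1+option 3+option 4: cost 7+9+2=18, value 54+6+20=80
Best: 132 util.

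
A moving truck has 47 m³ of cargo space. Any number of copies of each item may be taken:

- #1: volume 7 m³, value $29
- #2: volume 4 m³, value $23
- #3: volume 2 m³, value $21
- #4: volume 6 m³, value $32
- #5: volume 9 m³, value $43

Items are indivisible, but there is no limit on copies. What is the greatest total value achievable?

Best value-per-unit is #3 at 21/2, and filling with it alone uses volume 23×2=46. No mix of the others beats 23×21 = 483.

$483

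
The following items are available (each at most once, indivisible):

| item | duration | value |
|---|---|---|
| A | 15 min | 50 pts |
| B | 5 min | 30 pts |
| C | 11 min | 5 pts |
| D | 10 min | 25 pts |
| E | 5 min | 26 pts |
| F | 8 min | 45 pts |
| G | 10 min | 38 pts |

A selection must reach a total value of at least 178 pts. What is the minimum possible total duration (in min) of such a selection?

43

Subsets with value ≥ 178, sorted by total duration:
- A+B+E+F+G: duration 43, value 189
- A+B+D+F+G: duration 48, value 188
- A+D+E+F+G: duration 48, value 184
Minimum duration: 43 min.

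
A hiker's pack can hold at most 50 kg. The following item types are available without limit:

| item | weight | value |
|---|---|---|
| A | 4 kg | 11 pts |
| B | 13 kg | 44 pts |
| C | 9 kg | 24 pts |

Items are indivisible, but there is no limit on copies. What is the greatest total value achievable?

156 pts

Best value-per-unit is B at 44/13; filling with it alone gives 3×44 = 132.
Optimal mix: 3×B + 1×C → weight 48, value 156.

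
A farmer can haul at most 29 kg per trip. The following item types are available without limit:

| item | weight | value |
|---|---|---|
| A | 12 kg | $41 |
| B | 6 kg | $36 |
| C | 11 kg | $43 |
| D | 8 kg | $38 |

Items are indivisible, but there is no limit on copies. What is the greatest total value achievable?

Best value-per-unit is B at 36/6; filling with it alone gives 4×36 = 144.
Optimal mix: 3×B + 1×C → weight 29, value 151.

$151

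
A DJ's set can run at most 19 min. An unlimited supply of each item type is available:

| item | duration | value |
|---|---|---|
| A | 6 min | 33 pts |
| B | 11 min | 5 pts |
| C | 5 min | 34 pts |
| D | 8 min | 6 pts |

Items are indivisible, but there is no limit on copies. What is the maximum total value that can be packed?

102 pts

Best value-per-unit is C at 34/5, and filling with it alone uses duration 3×5=15. No mix of the others beats 3×34 = 102.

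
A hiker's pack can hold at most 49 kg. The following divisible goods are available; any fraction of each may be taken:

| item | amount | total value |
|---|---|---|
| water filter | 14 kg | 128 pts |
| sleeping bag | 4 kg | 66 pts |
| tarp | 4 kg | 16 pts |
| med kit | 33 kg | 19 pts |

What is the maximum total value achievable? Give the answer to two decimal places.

225.55

Take in order of value per unit:
- sleeping bag (66/4 per unit): all 4 → value 66, running total 66.00
- water filter (128/14 per unit): all 14 → value 128, running total 194.00
- tarp (16/4 per unit): all 4 → value 16, running total 210.00
- med kit (19/33 per unit): 27 of 33 → value 27×19/33 = 15.5455, running total 225.55
Total 225.55.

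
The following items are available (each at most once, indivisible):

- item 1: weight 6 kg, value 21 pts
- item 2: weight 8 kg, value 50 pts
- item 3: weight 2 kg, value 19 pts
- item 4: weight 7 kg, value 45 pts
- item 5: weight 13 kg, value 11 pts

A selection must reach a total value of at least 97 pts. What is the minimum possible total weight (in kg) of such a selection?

17

Subsets with value ≥ 97, sorted by total weight:
- item 2+item 3+item 4: weight 17, value 114
- item 1+item 2+item 4: weight 21, value 116
- item 1+item 2+item 3+item 4: weight 23, value 135
- item 2+item 4+item 5: weight 28, value 106
Minimum weight: 17 kg.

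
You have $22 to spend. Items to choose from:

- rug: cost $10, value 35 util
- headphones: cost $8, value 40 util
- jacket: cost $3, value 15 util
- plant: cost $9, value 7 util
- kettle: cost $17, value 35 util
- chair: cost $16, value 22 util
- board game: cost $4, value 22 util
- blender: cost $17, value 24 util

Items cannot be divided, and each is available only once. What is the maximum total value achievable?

97 util

Check high-value combinations within $22:
- rug+headphones+board game: cost 10+8+4=22, value 35+40+22=97
- rug+headphones+jacket: cost 10+8+3=21, value 35+40+15=90
- headphones+jacket+board game: cost 8+3+4=15, value 40+15+22=77
- rug+headphones: cost 10+8=18, value 35+40=75
Best: 97 util.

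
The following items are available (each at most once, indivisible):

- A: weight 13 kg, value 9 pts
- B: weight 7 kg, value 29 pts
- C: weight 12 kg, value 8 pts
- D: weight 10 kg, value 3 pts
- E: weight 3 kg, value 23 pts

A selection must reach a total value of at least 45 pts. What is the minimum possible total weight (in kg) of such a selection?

10

Subsets with value ≥ 45, sorted by total weight:
- B+E: weight 10, value 52
- B+D+E: weight 20, value 55
- B+C+E: weight 22, value 60
- A+B+E: weight 23, value 61
Minimum weight: 10 kg.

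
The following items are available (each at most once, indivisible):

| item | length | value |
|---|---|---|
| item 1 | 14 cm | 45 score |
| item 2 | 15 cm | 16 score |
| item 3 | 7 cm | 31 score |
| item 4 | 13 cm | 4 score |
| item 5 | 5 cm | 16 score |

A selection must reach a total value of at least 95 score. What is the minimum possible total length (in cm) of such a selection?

39

Subsets with value ≥ 95, sorted by total length:
- item 1+item 3+item 4+item 5: length 39, value 96
- item 1+item 2+item 3+item 5: length 41, value 108
- item 1+item 2+item 3+item 4: length 49, value 96
Minimum length: 39 cm.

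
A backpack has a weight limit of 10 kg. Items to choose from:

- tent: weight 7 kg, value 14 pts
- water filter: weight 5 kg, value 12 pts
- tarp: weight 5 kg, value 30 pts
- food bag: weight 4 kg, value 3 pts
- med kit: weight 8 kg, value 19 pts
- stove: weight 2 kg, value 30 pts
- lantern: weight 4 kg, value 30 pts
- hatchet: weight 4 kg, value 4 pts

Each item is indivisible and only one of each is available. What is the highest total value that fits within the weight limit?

64 pts

Check high-value combinations within 10 kg:
- stove+lantern+hatchet: weight 2+4+4=10, value 30+30+4=64
- food bag+stove+lantern: weight 4+2+4=10, value 3+30+30=63
- stove+lantern: weight 2+4=6, value 30+30=60
- tarp+stove: weight 5+2=7, value 30+30=60
- tarp+lantern: weight 5+4=9, value 30+30=60
Best: 64 pts.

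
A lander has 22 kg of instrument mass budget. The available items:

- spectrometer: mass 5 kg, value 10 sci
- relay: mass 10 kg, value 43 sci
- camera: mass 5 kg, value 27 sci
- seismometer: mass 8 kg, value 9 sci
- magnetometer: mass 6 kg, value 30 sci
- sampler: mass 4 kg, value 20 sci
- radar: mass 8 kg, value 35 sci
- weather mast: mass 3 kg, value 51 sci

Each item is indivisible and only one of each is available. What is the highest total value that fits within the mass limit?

143 sci

Check high-value combinations within 22 kg:
- camera+magnetometer+radar+weather mast: mass 5+6+8+3=22, value 27+30+35+51=143
- relay+camera+sampler+weather mast: mass 10+5+4+3=22, value 43+27+20+51=141
- magnetometer+sampler+radar+weather mast: mass 6+4+8+3=21, value 30+20+35+51=136
Best: 143 sci.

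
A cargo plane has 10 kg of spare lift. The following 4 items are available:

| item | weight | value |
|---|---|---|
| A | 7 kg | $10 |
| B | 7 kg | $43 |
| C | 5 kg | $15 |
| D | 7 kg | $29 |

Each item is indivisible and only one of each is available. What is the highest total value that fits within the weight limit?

Check high-value combinations within 10 kg:
- B: weight 7, value 43
- D: weight 7, value 29
- C: weight 5, value 15
- A: weight 7, value 10
Best: $43.

$43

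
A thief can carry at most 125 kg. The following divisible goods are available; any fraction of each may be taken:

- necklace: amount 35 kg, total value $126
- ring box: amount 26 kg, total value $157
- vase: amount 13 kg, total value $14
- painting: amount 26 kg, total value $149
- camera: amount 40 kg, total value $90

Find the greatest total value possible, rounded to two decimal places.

517.50

Take in order of value per unit:
- ring box (157/26 per unit): all 26 → value 157, running total 157.00
- painting (149/26 per unit): all 26 → value 149, running total 306.00
- necklace (126/35 per unit): all 35 → value 126, running total 432.00
- camera (90/40 per unit): 38 of 40 → value 38×90/40 = 85.5000, running total 517.50
Total 517.50.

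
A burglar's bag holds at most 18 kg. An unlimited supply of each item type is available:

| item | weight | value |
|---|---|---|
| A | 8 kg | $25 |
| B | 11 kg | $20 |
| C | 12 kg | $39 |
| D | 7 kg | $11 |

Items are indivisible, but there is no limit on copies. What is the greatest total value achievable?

Best value-per-unit is C at 39/12; filling with it alone gives 1×39 = 39.
Optimal mix: 2×A → weight 16, value 50.

$50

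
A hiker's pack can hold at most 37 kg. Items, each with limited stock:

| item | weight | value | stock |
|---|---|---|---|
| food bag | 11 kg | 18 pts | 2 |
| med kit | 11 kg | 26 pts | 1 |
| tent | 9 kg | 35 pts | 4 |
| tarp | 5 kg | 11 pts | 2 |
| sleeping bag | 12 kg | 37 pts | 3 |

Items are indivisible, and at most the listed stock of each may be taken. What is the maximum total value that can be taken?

140 pts

Top feasible selections:
- 4×tent: weight 36, value 140
- 3×tent + 2×tarp: weight 37, value 127
Best: 140 pts.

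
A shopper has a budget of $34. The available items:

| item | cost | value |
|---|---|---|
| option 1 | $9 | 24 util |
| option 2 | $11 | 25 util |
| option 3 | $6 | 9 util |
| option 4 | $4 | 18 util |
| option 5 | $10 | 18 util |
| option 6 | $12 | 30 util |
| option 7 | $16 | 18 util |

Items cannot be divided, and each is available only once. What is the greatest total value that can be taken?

Check high-value combinations within $34:
- option 1+option 2+option 4+option 5: cost 9+11+4+10=34, value 24+25+18+18=85
- option 2+option 3+option 4+option 6: cost 11+6+4+12=33, value 25+9+18+30=82
- option 1+option 3+option 4+option 6: cost 9+6+4+12=31, value 24+9+18+30=81
- option 1+option 2+option 6: cost 9+11+12=32, value 24+25+30=79
- option 1+option 2+option 3+option 4: cost 9+11+6+4=30, value 24+25+9+18=76
Best: 85 util.

85 util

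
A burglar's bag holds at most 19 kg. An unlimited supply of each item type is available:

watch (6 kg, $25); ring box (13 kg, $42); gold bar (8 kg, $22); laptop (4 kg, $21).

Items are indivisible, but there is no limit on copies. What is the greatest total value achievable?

$88

Best value-per-unit is laptop at 21/4; filling with it alone gives 4×21 = 84.
Optimal mix: 1×watch + 3×laptop → weight 18, value 88.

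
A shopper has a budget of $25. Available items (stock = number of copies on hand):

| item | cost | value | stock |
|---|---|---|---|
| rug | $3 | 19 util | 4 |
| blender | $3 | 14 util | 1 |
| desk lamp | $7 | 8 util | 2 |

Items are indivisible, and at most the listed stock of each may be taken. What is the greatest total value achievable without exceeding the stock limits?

98 util

Top feasible selections:
- 4×rug + 1×blender + 1×desk lamp: cost 22, value 98
- 4×rug + 1×blender: cost 15, value 90
- 4×rug + 1×desk lamp: cost 19, value 84
Best: 98 util.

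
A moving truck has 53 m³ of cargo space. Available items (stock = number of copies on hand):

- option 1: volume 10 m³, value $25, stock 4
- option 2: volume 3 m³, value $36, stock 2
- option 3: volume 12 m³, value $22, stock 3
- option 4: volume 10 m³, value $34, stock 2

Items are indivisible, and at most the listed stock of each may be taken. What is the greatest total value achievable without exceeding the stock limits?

Top feasible selections:
- 2×option 1 + 2×option 2 + 2×option 4: volume 46, value 190
- 1×option 1 + 2×option 2 + 1×option 3 + 2×option 4: volume 48, value 187
Best: $190.

$190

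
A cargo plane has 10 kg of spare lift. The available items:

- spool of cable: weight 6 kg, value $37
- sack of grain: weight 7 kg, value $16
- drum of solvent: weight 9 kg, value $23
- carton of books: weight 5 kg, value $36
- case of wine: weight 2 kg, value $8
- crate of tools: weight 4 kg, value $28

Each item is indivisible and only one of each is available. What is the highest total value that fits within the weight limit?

Check high-value combinations within 10 kg:
- spool of cable+crate of tools: weight 6+4=10, value 37+28=65
- carton of books+crate of tools: weight 5+4=9, value 36+28=64
- spool of cable+case of wine: weight 6+2=8, value 37+8=45
- carton of books+case of wine: weight 5+2=7, value 36+8=44
- spool of cable: weight 6, value 37
Best: $65.

$65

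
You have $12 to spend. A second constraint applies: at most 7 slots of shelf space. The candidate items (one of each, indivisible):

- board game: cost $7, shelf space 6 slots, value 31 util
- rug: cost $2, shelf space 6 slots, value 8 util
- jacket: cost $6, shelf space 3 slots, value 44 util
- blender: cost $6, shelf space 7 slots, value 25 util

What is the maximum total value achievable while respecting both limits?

Feasible sets respecting both limits:
- jacket: cost 6, shelf space 3, value 44
- board game: cost 7, shelf space 6, value 31
- blender: cost 6, shelf space 7, value 25
Best: 44 util.

44 util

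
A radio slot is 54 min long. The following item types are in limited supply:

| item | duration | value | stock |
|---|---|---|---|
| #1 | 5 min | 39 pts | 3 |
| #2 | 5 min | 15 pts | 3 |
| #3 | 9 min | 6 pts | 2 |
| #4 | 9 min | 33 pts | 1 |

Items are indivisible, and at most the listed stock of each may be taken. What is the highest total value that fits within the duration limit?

Best selections within duration 54 and stock limits:
- 3×#1 + 3×#2 + 1×#3 + 1×#4: duration 48, value 201
- 3×#1 + 3×#2 + 1×#4: duration 39, value 195
- 3×#1 + 2×#2 + 2×#3 + 1×#4: duration 52, value 192
- 3×#1 + 2×#2 + 1×#3 + 1×#4: duration 43, value 186
Best: 201 pts.

201 pts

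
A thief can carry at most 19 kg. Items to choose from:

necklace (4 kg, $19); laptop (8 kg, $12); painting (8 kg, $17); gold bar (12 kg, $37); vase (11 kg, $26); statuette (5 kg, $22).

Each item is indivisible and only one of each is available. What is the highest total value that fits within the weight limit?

$59

This is a 0/1 knapsack; check combinations near the capacity.
- gold bar+statuette: weight 12+5=17, value 37+22=59
- necklace+painting+statuette: weight 4+8+5=17, value 19+17+22=58
- necklace+gold bar: weight 4+12=16, value 19+37=56
Best: $59.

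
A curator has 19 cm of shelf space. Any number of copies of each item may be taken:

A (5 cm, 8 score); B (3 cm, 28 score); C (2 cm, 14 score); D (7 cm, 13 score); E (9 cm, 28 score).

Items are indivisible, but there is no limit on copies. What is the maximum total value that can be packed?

Best value-per-unit is B at 28/3, and filling with it alone uses length 6×3=18. No mix of the others beats 6×28 = 168.

168 score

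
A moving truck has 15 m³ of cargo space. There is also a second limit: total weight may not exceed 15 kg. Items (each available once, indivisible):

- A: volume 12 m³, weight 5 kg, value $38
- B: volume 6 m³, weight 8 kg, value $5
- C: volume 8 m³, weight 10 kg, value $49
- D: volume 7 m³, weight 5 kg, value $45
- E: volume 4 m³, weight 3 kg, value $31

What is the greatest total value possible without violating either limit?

$94

Feasible sets respecting both limits:
- C+D: volume 15, weight 15, value 94
- C+E: volume 12, weight 13, value 80
- D+E: volume 11, weight 8, value 76
- B+D: volume 13, weight 13, value 50
Best: $94.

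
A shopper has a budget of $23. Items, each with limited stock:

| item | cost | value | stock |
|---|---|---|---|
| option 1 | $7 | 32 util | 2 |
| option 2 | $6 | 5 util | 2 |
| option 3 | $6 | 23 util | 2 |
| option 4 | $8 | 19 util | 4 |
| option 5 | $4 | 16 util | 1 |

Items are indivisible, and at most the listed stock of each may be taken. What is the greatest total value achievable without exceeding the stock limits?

Top feasible selections:
- 1×option 1 + 2×option 3 + 1×option 5: cost 23, value 94
- 2×option 1 + 1×option 3: cost 20, value 87
Best: 94 util.

94 util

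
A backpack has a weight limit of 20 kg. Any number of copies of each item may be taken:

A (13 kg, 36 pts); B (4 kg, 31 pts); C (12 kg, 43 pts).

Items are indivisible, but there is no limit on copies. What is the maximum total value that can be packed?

Best value-per-unit is B at 31/4, and filling with it alone uses weight 5×4=20. No mix of the others beats 5×31 = 155.

155 pts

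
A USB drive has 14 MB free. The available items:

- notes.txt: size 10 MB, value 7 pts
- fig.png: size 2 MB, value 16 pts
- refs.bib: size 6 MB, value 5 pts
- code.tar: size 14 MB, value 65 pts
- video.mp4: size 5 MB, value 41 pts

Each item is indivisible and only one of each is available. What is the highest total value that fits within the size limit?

Check high-value combinations within 14 MB:
- code.tar: size 14, value 65
- fig.png+refs.bib+video.mp4: size 2+6+5=13, value 16+5+41=62
- fig.png+video.mp4: size 2+5=7, value 16+41=57
- refs.bib+video.mp4: size 6+5=11, value 5+41=46
Best: 65 pts.

65 pts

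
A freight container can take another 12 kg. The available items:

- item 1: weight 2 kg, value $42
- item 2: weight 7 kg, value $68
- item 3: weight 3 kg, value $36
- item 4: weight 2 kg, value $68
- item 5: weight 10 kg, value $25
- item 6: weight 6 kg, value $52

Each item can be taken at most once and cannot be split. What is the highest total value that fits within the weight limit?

This is a 0/1 knapsack; check combinations near the capacity.
- item 1+item 2+item 4: weight 2+7+2=11, value 42+68+68=178
- item 2+item 3+item 4: weight 7+3+2=12, value 68+36+68=172
- item 1+item 4+item 6: weight 2+2+6=10, value 42+68+52=162
- item 3+item 4+item 6: weight 3+2+6=11, value 36+68+52=156
- item 1+item 3+item 4: weight 2+3+2=7, value 42+36+68=146
Best: $178.

$178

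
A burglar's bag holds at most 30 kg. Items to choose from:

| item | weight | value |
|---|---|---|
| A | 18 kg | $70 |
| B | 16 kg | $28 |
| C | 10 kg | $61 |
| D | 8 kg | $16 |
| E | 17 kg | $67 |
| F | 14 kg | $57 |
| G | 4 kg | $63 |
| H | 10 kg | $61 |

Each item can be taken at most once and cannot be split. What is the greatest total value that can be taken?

$185

Check high-value combinations within 30 kg:
- C+G+H: weight 10+4+10=24, value 61+63+61=185
- C+F+G: weight 10+14+4=28, value 61+57+63=181
- F+G+H: weight 14+4+10=28, value 57+63+61=181
- B+C+G: weight 16+10+4=30, value 28+61+63=152
- B+G+H: weight 16+4+10=30, value 28+63+61=152
Best: $185.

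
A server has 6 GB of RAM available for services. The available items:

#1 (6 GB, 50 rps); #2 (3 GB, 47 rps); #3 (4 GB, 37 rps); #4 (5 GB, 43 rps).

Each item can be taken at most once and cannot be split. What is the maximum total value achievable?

50 rps

Check high-value combinations within 6 GB:
- #1: memory 6, value 50
- #2: memory 3, value 47
- #4: memory 5, value 43
Best: 50 rps.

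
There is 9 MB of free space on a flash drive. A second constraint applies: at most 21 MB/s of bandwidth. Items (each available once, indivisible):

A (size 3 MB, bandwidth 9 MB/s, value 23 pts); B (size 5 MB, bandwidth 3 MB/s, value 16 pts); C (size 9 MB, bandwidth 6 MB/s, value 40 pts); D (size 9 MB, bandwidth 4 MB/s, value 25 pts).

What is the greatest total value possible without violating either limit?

Feasible sets respecting both limits:
- C: size 9, bandwidth 6, value 40
- A+B: size 8, bandwidth 12, value 39
- D: size 9, bandwidth 4, value 25
Best: 40 pts.

40 pts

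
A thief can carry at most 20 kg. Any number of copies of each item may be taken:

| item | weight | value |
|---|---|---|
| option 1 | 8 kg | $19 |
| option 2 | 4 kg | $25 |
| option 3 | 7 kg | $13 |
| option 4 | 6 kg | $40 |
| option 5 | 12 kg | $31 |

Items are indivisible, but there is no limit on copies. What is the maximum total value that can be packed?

$130

Best value-per-unit is option 4 at 40/6; filling with it alone gives 3×40 = 120.
Optimal mix: 2×option 2 + 2×option 4 → weight 20, value 130.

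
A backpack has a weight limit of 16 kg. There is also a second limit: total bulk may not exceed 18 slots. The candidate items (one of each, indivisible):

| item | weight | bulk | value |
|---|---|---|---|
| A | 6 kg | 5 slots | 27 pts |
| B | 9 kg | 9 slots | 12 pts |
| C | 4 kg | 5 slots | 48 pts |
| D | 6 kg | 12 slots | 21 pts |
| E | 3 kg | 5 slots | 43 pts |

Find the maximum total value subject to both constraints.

Feasible sets respecting both limits:
- A+C+E: weight 13, bulk 15, value 118
- C+E: weight 7, bulk 10, value 91
- A+C: weight 10, bulk 10, value 75
Best: 118 pts.

118 pts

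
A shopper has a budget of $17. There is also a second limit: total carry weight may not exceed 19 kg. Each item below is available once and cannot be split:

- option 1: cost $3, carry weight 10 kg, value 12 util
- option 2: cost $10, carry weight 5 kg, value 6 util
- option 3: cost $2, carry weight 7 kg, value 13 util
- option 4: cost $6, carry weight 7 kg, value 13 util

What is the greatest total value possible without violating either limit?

Feasible sets respecting both limits:
- option 3+option 4: cost 8, carry weight 14, value 26
- option 1+option 3: cost 5, carry weight 17, value 25
- option 1+option 4: cost 9, carry weight 17, value 25
- option 2+option 3: cost 12, carry weight 12, value 19
Best: 26 util.

26 util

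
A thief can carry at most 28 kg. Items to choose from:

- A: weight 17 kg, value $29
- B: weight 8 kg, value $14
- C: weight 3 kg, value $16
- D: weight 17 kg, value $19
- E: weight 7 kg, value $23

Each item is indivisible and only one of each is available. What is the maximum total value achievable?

$68

Check high-value combinations within 28 kg:
- A+C+E: weight 17+3+7=27, value 29+16+23=68
- A+B+C: weight 17+8+3=28, value 29+14+16=59
- C+D+E: weight 3+17+7=27, value 16+19+23=58
- B+C+E: weight 8+3+7=18, value 14+16+23=53
Best: $68.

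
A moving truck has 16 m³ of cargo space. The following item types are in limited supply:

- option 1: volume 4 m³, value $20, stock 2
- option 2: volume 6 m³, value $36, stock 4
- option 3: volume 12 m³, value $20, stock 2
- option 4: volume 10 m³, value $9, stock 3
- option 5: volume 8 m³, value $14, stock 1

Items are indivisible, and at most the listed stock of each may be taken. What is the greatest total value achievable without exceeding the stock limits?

$92

Top feasible selections:
- 1×option 1 + 2×option 2: volume 16, value 92
- 2×option 1 + 1×option 2: volume 14, value 76
Best: $92.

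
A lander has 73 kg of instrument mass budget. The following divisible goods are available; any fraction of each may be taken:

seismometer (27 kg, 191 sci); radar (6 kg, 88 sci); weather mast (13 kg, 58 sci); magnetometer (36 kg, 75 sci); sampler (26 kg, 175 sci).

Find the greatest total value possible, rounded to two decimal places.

Take in order of value per unit:
- radar (88/6 per unit): all 6 → value 88, running total 88.00
- seismometer (191/27 per unit): all 27 → value 191, running total 279.00
- sampler (175/26 per unit): all 26 → value 175, running total 454.00
- weather mast (58/13 per unit): all 13 → value 58, running total 512.00
- magnetometer (75/36 per unit): 1 of 36 → value 1×75/36 = 2.0833, running total 514.08
Total 514.08.

514.08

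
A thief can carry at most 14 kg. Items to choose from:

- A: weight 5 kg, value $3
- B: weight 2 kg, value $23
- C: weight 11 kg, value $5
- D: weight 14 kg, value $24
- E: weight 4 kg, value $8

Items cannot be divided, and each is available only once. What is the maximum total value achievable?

Check high-value combinations within 14 kg:
- A+B+E: weight 5+2+4=11, value 3+23+8=34
- B+E: weight 2+4=6, value 23+8=31
- B+C: weight 2+11=13, value 23+5=28
Best: $34.

$34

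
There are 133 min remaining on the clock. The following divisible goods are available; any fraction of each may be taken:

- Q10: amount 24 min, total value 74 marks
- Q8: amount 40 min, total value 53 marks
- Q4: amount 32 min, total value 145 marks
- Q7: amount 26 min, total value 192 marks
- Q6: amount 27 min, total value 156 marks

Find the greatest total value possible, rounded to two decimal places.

598.80

Take in order of value per unit:
- Q7 (192/26 per unit): all 26 → value 192, running total 192.00
- Q6 (156/27 per unit): all 27 → value 156, running total 348.00
- Q4 (145/32 per unit): all 32 → value 145, running total 493.00
- Q10 (74/24 per unit): all 24 → value 74, running total 567.00
- Q8 (53/40 per unit): 24 of 40 → value 24×53/40 = 31.8000, running total 598.80
Total 598.80.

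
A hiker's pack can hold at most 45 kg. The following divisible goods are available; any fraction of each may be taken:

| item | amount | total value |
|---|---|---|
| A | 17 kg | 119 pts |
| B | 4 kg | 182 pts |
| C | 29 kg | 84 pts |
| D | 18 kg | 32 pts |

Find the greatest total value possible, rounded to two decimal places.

Take in order of value per unit:
- B (182/4 per unit): all 4 → value 182, running total 182.00
- A (119/17 per unit): all 17 → value 119, running total 301.00
- C (84/29 per unit): 24 of 29 → value 24×84/29 = 69.5172, running total 370.52
Total 370.52.

370.52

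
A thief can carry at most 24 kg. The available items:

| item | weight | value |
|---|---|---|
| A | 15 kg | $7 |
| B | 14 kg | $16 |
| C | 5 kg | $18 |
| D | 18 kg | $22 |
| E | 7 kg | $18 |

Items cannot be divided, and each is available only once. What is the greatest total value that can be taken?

Check high-value combinations within 24 kg:
- C+D: weight 5+18=23, value 18+22=40
- C+E: weight 5+7=12, value 18+18=36
- B+C: weight 14+5=19, value 16+18=34
Best: $40.

$40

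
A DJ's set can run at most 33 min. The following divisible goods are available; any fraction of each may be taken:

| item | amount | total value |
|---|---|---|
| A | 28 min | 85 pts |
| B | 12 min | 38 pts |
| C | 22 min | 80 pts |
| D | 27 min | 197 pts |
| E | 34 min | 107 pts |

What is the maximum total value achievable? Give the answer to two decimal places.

Take in order of value per unit:
- D (197/27 per unit): all 27 → value 197, running total 197.00
- C (80/22 per unit): 6 of 22 → value 6×80/22 = 21.8182, running total 218.82
Total 218.82.

218.82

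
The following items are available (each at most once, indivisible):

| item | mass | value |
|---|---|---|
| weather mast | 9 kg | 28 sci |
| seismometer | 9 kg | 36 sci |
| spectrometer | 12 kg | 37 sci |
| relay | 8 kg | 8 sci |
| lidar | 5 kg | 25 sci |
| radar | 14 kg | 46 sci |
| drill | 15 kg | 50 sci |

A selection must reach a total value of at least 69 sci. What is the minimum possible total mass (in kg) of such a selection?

Subsets with value ≥ 69, sorted by total mass:
- lidar+radar: mass 19, value 71
- lidar+drill: mass 20, value 75
- seismometer+spectrometer: mass 21, value 73
- seismometer+relay+lidar: mass 22, value 69
Minimum mass: 19 kg.

19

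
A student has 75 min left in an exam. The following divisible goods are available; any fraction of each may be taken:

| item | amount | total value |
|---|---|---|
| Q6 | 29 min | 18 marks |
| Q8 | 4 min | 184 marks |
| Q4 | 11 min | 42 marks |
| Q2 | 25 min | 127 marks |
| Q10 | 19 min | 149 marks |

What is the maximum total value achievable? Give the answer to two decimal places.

511.93

Take in order of value per unit:
- Q8 (184/4 per unit): all 4 → value 184, running total 184.00
- Q10 (149/19 per unit): all 19 → value 149, running total 333.00
- Q2 (127/25 per unit): all 25 → value 127, running total 460.00
- Q4 (42/11 per unit): all 11 → value 42, running total 502.00
- Q6 (18/29 per unit): 16 of 29 → value 16×18/29 = 9.9310, running total 511.93
Total 511.93.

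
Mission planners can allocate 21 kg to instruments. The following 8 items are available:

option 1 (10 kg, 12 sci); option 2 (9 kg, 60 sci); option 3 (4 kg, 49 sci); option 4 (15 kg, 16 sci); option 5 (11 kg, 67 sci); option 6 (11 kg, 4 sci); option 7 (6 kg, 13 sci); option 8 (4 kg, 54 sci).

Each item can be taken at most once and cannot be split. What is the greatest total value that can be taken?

170 sci

Check high-value combinations within 21 kg:
- option 3+option 5+option 8: mass 4+11+4=19, value 49+67+54=170
- option 2+option 3+option 8: mass 9+4+4=17, value 60+49+54=163
- option 5+option 7+option 8: mass 11+6+4=21, value 67+13+54=134
- option 3+option 5+option 7: mass 4+11+6=21, value 49+67+13=129
- option 2+option 7+option 8: mass 9+6+4=19, value 60+13+54=127
Best: 170 sci.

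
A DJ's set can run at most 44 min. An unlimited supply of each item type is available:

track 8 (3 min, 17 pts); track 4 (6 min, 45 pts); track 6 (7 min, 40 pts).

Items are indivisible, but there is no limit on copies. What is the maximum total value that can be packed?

Best value-per-unit is track 4 at 45/6, and filling with it alone uses duration 7×6=42. No mix of the others beats 7×45 = 315.

315 pts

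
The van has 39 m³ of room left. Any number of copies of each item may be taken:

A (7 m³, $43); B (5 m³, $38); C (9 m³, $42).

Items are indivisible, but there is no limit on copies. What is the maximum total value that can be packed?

Best value-per-unit is B at 38/5; filling with it alone gives 7×38 = 266.
Optimal mix: 2×A + 5×B → volume 39, value 276.

$276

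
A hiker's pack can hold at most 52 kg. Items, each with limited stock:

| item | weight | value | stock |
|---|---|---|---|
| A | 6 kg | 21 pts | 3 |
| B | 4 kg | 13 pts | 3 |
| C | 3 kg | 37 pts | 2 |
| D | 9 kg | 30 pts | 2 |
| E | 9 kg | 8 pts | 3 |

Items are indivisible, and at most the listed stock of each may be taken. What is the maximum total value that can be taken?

223 pts

Top feasible selections:
- 3×A + 2×B + 2×C + 2×D: weight 50, value 223
- 2×A + 3×B + 2×C + 2×D: weight 48, value 215
- 3×A + 1×B + 2×C + 2×D: weight 46, value 210
- 3×A + 3×B + 2×C + 1×D: weight 45, value 206
Best: 223 pts.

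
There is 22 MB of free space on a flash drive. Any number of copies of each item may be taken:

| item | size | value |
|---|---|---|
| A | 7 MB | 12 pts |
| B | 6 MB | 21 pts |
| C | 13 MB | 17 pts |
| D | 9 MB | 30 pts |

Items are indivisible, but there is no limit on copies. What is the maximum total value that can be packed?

Best value-per-unit is B at 21/6; filling with it alone gives 3×21 = 63.
Optimal mix: 2×B + 1×D → size 21, value 72.

72 pts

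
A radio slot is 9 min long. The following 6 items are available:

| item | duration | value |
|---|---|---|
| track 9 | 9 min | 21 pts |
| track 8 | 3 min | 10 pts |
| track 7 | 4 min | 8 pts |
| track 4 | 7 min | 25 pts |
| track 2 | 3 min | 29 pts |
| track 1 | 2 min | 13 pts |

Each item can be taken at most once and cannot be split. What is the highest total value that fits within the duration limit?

Check high-value combinations within 9 min:
- track 8+track 2+track 1: duration 3+3+2=8, value 10+29+13=52
- track 7+track 2+track 1: duration 4+3+2=9, value 8+29+13=50
- track 2+track 1: duration 3+2=5, value 29+13=42
Best: 52 pts.

52 pts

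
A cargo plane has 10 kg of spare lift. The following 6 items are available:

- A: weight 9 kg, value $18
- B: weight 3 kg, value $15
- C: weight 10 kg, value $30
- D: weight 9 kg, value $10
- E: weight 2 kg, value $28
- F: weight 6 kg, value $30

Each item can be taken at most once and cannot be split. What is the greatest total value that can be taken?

$58

Check high-value combinations within 10 kg:
- E+F: weight 2+6=8, value 28+30=58
- B+F: weight 3+6=9, value 15+30=45
- B+E: weight 3+2=5, value 15+28=43
- F: weight 6, value 30
- C: weight 10, value 30
Best: $58.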